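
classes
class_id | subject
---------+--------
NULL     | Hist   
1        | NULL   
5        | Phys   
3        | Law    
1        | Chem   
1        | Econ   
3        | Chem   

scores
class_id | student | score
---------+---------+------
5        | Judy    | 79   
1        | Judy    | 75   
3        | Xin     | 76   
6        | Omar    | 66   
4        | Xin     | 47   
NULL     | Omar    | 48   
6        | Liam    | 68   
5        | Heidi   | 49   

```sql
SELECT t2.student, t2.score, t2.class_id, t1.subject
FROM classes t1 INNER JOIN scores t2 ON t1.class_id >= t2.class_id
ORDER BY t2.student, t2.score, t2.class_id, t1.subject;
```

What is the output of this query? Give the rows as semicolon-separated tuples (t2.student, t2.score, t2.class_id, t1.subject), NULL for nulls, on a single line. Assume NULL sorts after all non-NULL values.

(Heidi, 49, 5, Phys); (Judy, 75, 1, Chem); (Judy, 75, 1, Chem); (Judy, 75, 1, Econ); (Judy, 75, 1, Law); (Judy, 75, 1, Phys); (Judy, 75, 1, NULL); (Judy, 79, 5, Phys); (Xin, 47, 4, Phys); (Xin, 76, 3, Chem); (Xin, 76, 3, Law); (Xin, 76, 3, Phys)

INNER JOIN keeps only pairs where the ON condition holds.
Matching on t1.class_id >= t2.class_id. A NULL in a compared column never satisfies the condition.
- class_id=NULL: no matching t2 row, dropped.
- class_id=1: 1 matching t2 row(s), so 1 row(s) emitted.
- class_id=5: 5 matching t2 row(s), so 5 row(s) emitted.
- class_id=3: 2 matching t2 row(s), so 2 row(s) emitted.
- class_id=1: 1 matching t2 row(s), so 1 row(s) emitted.
- class_id=1: 1 matching t2 row(s), so 1 row(s) emitted.
- class_id=3: 2 matching t2 row(s), so 2 row(s) emitted.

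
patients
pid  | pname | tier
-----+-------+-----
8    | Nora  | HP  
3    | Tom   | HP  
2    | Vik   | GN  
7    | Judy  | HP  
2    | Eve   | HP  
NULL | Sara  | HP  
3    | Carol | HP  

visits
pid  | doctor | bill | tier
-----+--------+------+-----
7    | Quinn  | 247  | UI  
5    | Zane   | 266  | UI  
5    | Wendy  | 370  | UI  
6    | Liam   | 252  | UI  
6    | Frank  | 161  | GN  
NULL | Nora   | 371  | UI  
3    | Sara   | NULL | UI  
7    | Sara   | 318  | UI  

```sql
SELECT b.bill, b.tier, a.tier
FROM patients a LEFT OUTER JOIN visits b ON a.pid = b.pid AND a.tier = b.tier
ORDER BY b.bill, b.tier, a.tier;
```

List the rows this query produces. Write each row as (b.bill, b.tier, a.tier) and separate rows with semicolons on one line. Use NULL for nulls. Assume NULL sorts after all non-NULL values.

(NULL, NULL, GN); (NULL, NULL, HP); (NULL, NULL, HP); (NULL, NULL, HP); (NULL, NULL, HP); (NULL, NULL, HP); (NULL, NULL, HP)

LEFT JOIN keeps every row from `patients`; unmatched rows get NULL for `visits`'s columns.
Matching on a.pid = b.pid AND a.tier = b.tier. A NULL in a compared column never satisfies the condition.
Matched pairs: 0; unmatched a rows kept: 7.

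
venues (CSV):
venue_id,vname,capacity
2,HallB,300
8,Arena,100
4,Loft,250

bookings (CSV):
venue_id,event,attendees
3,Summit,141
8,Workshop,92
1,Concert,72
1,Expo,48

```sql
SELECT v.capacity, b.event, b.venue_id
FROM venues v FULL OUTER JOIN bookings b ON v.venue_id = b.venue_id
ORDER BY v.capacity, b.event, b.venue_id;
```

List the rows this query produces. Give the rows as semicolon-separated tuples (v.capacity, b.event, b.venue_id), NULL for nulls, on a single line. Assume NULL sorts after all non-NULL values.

FULL OUTER JOIN keeps every row from both sides; unmatched rows get NULL for the other side's columns.
Matching on v.venue_id = b.venue_id.
Matched pairs: 1; unmatched v rows kept: 2; unmatched b rows kept: 3.

(100, Workshop, 8); (250, NULL, NULL); (300, NULL, NULL); (NULL, Concert, 1); (NULL, Expo, 1); (NULL, Summit, 3)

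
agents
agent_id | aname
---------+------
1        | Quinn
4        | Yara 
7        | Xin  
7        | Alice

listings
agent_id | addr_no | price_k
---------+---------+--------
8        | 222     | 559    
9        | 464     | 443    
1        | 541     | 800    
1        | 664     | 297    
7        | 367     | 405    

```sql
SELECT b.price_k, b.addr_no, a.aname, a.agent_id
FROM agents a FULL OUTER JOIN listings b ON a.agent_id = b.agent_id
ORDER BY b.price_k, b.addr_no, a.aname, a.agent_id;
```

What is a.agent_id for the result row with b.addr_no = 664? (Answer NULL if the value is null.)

FULL OUTER JOIN keeps every row from both sides; unmatched rows get NULL for the other side's columns.
Matching on a.agent_id = b.agent_id.
- agent_id=1: 2 matching b row(s), so 2 row(s) emitted.
- agent_id=4: no b row matches, row kept with b columns NULL.
- agent_id=7: 1 matching b row(s), so 1 row(s) emitted.
- agent_id=7: 1 matching b row(s), so 1 row(s) emitted.
- 2 row(s) from b found no a partner → padded with NULL.

1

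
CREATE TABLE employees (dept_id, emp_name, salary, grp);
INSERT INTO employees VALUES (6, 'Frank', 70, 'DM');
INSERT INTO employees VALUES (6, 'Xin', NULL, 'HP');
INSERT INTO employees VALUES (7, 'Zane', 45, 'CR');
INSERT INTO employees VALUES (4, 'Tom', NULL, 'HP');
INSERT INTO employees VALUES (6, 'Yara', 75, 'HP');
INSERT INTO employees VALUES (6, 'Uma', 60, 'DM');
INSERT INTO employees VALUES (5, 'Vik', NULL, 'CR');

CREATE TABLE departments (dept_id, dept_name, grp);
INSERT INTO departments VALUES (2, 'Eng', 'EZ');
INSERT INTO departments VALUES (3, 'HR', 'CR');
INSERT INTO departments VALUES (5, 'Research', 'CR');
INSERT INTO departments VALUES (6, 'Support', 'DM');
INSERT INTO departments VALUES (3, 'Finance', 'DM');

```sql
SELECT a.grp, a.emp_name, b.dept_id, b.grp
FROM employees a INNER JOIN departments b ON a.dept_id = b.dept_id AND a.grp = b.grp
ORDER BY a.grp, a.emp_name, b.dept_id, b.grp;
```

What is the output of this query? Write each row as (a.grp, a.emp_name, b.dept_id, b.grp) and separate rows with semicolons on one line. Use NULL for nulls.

(CR, Vik, 5, CR); (DM, Frank, 6, DM); (DM, Uma, 6, DM)

INNER JOIN keeps only pairs where the ON condition holds.
Matching on a.dept_id = b.dept_id AND a.grp = b.grp.
- dept_id=6, grp=DM: 1 matching b row(s), so 1 row(s) emitted.
- dept_id=6, grp=HP: no matching b row, dropped.
- dept_id=7, grp=CR: no matching b row, dropped.
- dept_id=4, grp=HP: no matching b row, dropped.
- dept_id=6, grp=HP: no matching b row, dropped.
- dept_id=6, grp=DM: 1 matching b row(s), so 1 row(s) emitted.
- dept_id=5, grp=CR: 1 matching b row(s), so 1 row(s) emitted.
After projecting and ordering:
a.grp | a.emp_name | b.dept_id | b.grp
CR | Vik | 5 | CR
DM | Frank | 6 | DM
DM | Uma | 6 | DM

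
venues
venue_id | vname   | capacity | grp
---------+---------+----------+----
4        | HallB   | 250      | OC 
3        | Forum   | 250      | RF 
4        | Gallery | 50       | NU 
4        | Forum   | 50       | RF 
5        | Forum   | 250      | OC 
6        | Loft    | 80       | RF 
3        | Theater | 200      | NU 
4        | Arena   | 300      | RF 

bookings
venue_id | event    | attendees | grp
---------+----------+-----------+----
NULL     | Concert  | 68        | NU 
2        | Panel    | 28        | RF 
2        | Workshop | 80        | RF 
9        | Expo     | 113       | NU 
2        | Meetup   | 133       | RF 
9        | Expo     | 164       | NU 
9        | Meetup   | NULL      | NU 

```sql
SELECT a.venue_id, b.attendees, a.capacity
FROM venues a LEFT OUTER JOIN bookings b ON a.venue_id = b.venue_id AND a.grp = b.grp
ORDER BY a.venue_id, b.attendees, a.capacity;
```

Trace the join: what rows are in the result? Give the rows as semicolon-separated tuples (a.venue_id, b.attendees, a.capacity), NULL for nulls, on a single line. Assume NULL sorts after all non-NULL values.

LEFT JOIN keeps every row from `venues`; unmatched rows get NULL for `bookings`'s columns.
Matching on a.venue_id = b.venue_id AND a.grp = b.grp. A NULL in a compared column never satisfies the condition.
Matched pairs: 0; unmatched a rows kept: 8.

(3, NULL, 200); (3, NULL, 250); (4, NULL, 50); (4, NULL, 50); (4, NULL, 250); (4, NULL, 300); (5, NULL, 250); (6, NULL, 80)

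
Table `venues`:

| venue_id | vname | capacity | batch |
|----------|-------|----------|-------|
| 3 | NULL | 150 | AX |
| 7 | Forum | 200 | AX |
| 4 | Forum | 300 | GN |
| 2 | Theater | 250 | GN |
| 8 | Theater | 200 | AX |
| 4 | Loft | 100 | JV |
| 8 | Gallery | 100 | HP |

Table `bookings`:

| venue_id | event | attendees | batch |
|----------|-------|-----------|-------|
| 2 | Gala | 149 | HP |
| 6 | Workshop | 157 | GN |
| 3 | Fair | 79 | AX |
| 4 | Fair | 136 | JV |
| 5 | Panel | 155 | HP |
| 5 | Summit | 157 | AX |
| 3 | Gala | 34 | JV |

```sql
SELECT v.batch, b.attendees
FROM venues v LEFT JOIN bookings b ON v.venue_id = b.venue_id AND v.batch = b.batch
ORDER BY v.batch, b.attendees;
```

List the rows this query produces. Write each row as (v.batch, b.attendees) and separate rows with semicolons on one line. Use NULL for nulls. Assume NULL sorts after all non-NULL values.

(AX, 79); (AX, NULL); (AX, NULL); (GN, NULL); (GN, NULL); (HP, NULL); (JV, 136)

LEFT JOIN keeps every row from `venues`; unmatched rows get NULL for `bookings`'s columns.
Matching on v.venue_id = b.venue_id AND v.batch = b.batch.
- v (venue_id=3, batch=AX) pairs with 1 row(s) of b.
- v (venue_id=7, batch=AX) has no partner → padded with NULL.
- v (venue_id=4, batch=GN) has no partner → padded with NULL.
- v (venue_id=2, batch=GN) has no partner → padded with NULL.
- v (venue_id=8, batch=AX) has no partner → padded with NULL.
- v (venue_id=4, batch=JV) pairs with 1 row(s) of b.
- v (venue_id=8, batch=HP) has no partner → padded with NULL.
After projecting and ordering:
v.batch | b.attendees
AX | 79
AX | NULL
AX | NULL
GN | NULL
GN | NULL
HP | NULL
JV | 136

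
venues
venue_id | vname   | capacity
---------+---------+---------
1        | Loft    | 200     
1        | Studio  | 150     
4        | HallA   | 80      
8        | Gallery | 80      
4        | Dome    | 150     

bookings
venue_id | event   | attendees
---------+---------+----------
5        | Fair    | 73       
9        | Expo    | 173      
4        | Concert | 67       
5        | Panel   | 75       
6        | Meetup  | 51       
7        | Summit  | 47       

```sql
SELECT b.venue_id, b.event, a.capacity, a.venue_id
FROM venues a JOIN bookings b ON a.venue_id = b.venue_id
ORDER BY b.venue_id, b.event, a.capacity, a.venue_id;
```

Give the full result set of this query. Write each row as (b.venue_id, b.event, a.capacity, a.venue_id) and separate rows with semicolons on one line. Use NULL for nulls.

(4, Concert, 80, 4); (4, Concert, 150, 4)

INNER JOIN keeps only pairs where the ON condition holds.
Matching on a.venue_id = b.venue_id.
Matched pairs: 2.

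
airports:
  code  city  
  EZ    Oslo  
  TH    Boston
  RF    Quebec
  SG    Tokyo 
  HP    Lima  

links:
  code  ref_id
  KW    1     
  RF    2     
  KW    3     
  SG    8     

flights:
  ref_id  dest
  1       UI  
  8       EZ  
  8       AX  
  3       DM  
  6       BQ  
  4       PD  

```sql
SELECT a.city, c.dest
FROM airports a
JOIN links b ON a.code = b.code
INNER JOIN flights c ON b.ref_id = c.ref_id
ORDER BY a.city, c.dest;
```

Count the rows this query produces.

Joins associate left-to-right: airports INNER JOIN links on code gives 2 intermediate row(s).
Then INNER JOIN `flights c` on ref_id: keep only rows whose b.ref_id appears in c.
Result: 2 row(s).

2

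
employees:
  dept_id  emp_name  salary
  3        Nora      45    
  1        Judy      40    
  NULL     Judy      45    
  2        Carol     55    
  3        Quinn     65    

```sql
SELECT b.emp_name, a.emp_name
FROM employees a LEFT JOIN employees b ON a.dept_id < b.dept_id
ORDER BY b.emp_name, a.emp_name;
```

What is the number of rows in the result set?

8

LEFT JOIN keeps every row from `employees a`; unmatched rows get NULL for `employees b`'s columns.
Matching on a.dept_id < b.dept_id. A NULL in a compared column never satisfies the condition.
- a row (dept_id=3): no match → kept, b columns NULL.
- a row (dept_id=1): matches 3 b row(s) → 3 output row(s).
- a row (dept_id=NULL): no match → kept, b columns NULL.
- a row (dept_id=2): matches 2 b row(s) → 2 output row(s).
- a row (dept_id=3): no match → kept, b columns NULL.
Total: 5 matched + 3 padded = 8 rows.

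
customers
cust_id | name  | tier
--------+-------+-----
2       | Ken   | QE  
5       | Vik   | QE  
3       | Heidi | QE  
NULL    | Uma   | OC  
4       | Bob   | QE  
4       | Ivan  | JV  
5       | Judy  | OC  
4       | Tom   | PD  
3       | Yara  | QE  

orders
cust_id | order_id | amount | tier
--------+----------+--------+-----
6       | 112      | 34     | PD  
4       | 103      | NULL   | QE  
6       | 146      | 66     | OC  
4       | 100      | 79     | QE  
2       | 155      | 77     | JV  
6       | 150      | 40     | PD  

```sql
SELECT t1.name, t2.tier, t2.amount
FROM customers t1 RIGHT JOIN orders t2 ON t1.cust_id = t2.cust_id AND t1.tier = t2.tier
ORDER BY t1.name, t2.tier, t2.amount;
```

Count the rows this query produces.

RIGHT JOIN keeps every row from `orders`; unmatched rows get NULL for `customers`'s columns.
Matching on t1.cust_id = t2.cust_id AND t1.tier = t2.tier. A NULL in a compared column never satisfies the condition.
- cust_id=2, tier=QE: no matching t2 row.
- cust_id=5, tier=QE: no matching t2 row.
- cust_id=3, tier=QE: no matching t2 row.
- cust_id=NULL, tier=OC: no matching t2 row.
- cust_id=4, tier=QE: 2 matching t2 row(s), so 2 row(s) emitted.
- cust_id=4, tier=JV: no matching t2 row.
- cust_id=5, tier=OC: no matching t2 row.
- cust_id=4, tier=PD: no matching t2 row.
- cust_id=3, tier=QE: no matching t2 row.
- 4 row(s) from t2 found no t1 partner → padded with NULL.
Total: 2 matched + 4 padded = 6 rows.

6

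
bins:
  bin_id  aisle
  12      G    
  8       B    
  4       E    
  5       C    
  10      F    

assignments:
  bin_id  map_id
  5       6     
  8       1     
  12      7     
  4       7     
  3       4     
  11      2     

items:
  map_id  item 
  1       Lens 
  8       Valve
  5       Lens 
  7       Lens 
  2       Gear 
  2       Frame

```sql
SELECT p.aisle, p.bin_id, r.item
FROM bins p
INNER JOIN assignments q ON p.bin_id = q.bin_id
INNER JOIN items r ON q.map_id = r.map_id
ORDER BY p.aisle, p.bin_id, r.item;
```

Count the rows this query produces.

Step 1 — p INNER JOIN q on bin_id → 4 row(s).
Then INNER JOIN `items r` on map_id: keep only rows whose q.map_id appears in r.
Result: 3 row(s).

3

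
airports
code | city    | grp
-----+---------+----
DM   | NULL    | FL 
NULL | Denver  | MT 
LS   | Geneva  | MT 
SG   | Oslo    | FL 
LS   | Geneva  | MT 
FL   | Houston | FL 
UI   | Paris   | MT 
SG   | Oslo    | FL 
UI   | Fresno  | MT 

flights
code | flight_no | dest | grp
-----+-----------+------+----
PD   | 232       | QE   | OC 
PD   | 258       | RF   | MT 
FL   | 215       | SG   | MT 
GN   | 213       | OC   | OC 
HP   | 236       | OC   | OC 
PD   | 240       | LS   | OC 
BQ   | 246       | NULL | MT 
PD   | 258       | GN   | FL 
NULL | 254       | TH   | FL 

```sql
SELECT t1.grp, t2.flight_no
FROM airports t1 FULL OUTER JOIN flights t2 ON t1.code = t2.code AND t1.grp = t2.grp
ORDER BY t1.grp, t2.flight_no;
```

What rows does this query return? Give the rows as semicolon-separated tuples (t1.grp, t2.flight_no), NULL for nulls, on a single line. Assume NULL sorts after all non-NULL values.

(FL, NULL); (FL, NULL); (FL, NULL); (FL, NULL); (MT, NULL); (MT, NULL); (MT, NULL); (MT, NULL); (MT, NULL); (NULL, 213); (NULL, 215); (NULL, 232); (NULL, 236); (NULL, 240); (NULL, 246); (NULL, 254); (NULL, 258); (NULL, 258)

FULL OUTER JOIN keeps every row from both sides; unmatched rows get NULL for the other side's columns.
Matching on t1.code = t2.code AND t1.grp = t2.grp. A NULL in a compared column never satisfies the condition.
- t1 row (code=DM, grp=FL): no match → kept, t2 columns NULL.
- t1 row (code=NULL, grp=MT): no match → kept, t2 columns NULL.
- t1 row (code=LS, grp=MT): no match → kept, t2 columns NULL.
- t1 row (code=SG, grp=FL): no match → kept, t2 columns NULL.
- t1 row (code=LS, grp=MT): no match → kept, t2 columns NULL.
- t1 row (code=FL, grp=FL): no match → kept, t2 columns NULL.
- t1 row (code=UI, grp=MT): no match → kept, t2 columns NULL.
- t1 row (code=SG, grp=FL): no match → kept, t2 columns NULL.
- t1 row (code=UI, grp=MT): no match → kept, t2 columns NULL.
- 9 row(s) from t2 found no t1 partner → padded with NULL.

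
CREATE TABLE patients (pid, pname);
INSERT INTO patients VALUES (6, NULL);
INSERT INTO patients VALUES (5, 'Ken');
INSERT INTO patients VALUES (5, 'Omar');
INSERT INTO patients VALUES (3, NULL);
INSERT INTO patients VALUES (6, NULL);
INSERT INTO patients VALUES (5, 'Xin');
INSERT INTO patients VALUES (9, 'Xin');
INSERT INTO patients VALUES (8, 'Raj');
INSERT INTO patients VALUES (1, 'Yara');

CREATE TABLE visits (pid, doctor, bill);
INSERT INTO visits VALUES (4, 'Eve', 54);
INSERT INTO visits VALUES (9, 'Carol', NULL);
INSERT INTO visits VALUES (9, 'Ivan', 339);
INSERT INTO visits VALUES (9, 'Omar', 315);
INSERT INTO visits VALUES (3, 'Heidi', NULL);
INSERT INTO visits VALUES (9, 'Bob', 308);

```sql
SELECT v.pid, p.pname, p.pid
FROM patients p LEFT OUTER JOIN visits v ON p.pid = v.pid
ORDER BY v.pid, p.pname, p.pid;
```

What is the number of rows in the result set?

12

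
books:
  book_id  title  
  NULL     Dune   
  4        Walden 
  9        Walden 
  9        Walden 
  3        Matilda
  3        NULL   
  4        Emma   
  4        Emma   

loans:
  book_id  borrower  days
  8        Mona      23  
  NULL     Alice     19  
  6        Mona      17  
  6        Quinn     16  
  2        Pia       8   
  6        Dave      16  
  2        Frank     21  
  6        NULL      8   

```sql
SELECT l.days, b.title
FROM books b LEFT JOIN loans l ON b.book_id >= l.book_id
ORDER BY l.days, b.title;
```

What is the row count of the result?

25

LEFT JOIN keeps every row from `books`; unmatched rows get NULL for `loans`'s columns.
Matching on b.book_id >= l.book_id. A NULL in a compared column never satisfies the condition.
- b (book_id=NULL) has no partner → padded with NULL.
- b (book_id=4) pairs with 2 row(s) of l.
- b (book_id=9) pairs with 7 row(s) of l.
- b (book_id=9) pairs with 7 row(s) of l.
- b (book_id=3) pairs with 2 row(s) of l.
- b (book_id=3) pairs with 2 row(s) of l.
- b (book_id=4) pairs with 2 row(s) of l.
- b (book_id=4) pairs with 2 row(s) of l.
Total: 24 matched + 1 padded = 25 rows.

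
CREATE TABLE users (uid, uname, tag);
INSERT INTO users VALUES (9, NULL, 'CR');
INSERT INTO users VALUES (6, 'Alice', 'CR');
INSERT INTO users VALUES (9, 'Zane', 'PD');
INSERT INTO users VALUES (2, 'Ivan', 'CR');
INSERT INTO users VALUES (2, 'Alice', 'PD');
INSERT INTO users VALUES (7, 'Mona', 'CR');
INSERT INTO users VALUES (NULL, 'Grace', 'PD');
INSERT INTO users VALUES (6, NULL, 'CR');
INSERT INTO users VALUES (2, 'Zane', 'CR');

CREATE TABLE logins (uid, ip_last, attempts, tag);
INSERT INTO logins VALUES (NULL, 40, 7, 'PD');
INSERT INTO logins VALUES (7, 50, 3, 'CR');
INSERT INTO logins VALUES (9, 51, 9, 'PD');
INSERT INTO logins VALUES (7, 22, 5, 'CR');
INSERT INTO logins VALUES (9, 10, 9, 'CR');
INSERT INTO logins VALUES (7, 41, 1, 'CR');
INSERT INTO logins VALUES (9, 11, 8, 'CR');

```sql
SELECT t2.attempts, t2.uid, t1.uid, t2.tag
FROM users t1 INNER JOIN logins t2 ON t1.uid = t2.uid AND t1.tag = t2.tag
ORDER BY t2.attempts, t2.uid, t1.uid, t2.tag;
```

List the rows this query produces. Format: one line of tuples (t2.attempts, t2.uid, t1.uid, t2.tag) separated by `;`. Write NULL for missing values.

INNER JOIN keeps only pairs where the ON condition holds.
Matching on t1.uid = t2.uid AND t1.tag = t2.tag. A NULL in a compared column never satisfies the condition.
Matched pairs: 6.

(1, 7, 7, CR); (3, 7, 7, CR); (5, 7, 7, CR); (8, 9, 9, CR); (9, 9, 9, CR); (9, 9, 9, PD)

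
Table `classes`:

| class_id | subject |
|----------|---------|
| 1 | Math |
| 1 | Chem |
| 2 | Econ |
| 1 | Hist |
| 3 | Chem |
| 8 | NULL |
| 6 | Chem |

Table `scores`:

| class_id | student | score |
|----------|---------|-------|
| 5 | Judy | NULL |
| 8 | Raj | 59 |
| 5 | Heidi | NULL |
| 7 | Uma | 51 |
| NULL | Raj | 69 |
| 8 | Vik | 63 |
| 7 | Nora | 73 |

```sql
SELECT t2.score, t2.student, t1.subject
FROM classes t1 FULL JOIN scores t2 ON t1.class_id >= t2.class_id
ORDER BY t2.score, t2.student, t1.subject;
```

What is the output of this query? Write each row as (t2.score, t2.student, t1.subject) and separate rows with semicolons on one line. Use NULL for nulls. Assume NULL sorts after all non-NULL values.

FULL OUTER JOIN keeps every row from both sides; unmatched rows get NULL for the other side's columns.
Matching on t1.class_id >= t2.class_id. A NULL in a compared column never satisfies the condition.
Matched pairs: 8; unmatched t1 rows kept: 5; unmatched t2 rows kept: 1.

(51, Uma, NULL); (59, Raj, NULL); (63, Vik, NULL); (69, Raj, NULL); (73, Nora, NULL); (NULL, Heidi, Chem); (NULL, Heidi, NULL); (NULL, Judy, Chem); (NULL, Judy, NULL); (NULL, NULL, Chem); (NULL, NULL, Chem); (NULL, NULL, Econ); (NULL, NULL, Hist); (NULL, NULL, Math)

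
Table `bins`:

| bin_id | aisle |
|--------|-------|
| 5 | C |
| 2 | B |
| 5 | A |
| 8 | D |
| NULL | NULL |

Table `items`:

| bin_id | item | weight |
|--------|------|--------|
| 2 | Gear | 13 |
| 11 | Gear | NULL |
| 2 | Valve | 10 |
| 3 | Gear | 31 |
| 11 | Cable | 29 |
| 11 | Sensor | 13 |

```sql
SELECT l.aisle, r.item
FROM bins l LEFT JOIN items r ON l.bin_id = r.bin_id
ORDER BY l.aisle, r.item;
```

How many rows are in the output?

6

LEFT JOIN keeps every row from `bins`; unmatched rows get NULL for `items`'s columns.
Matching on l.bin_id = r.bin_id. A NULL in a compared column never satisfies the condition.
Matched pairs: 2; unmatched l rows kept: 4.
Total: 2 matched + 4 padded = 6 rows.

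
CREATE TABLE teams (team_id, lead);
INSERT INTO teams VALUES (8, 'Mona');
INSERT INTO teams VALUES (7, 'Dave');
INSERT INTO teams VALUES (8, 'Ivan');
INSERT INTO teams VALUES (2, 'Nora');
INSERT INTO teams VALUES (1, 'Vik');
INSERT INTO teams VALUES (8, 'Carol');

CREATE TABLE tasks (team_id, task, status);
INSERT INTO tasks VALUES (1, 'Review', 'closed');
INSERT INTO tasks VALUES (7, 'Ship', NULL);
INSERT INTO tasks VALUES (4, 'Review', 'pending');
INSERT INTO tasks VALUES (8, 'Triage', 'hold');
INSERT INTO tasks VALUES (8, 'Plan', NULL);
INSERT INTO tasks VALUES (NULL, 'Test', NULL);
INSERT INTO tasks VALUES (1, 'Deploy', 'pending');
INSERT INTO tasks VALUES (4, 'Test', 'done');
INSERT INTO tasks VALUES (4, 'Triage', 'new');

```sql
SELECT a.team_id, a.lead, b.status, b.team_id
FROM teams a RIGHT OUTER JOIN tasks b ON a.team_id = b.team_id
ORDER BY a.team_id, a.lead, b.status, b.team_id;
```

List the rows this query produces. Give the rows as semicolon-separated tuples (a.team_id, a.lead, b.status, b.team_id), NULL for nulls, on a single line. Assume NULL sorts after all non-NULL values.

RIGHT JOIN keeps every row from `tasks`; unmatched rows get NULL for `teams`'s columns.
Matching on a.team_id = b.team_id. A NULL in a compared column never satisfies the condition.
- a row (team_id=8): matches 2 b row(s) → 2 output row(s).
- a row (team_id=7): matches 1 b row(s) → 1 output row(s).
- a row (team_id=8): matches 2 b row(s) → 2 output row(s).
- a row (team_id=2): no match.
- a row (team_id=1): matches 2 b row(s) → 2 output row(s).
- a row (team_id=8): matches 2 b row(s) → 2 output row(s).
- 4 row(s) from b found no a partner → padded with NULL.

(1, Vik, closed, 1); (1, Vik, pending, 1); (7, Dave, NULL, 7); (8, Carol, hold, 8); (8, Carol, NULL, 8); (8, Ivan, hold, 8); (8, Ivan, NULL, 8); (8, Mona, hold, 8); (8, Mona, NULL, 8); (NULL, NULL, done, 4); (NULL, NULL, new, 4); (NULL, NULL, pending, 4); (NULL, NULL, NULL, NULL)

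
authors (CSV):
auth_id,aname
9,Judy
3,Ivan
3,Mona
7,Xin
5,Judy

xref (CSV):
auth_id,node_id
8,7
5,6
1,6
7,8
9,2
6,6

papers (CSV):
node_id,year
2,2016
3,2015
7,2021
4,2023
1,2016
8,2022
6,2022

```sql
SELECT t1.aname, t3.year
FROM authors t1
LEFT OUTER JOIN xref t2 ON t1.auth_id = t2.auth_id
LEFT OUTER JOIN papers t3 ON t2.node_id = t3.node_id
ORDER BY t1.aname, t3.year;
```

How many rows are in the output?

5

Step 1 — t1 LEFT JOIN t2 on auth_id → 5 row(s).
Then LEFT JOIN `papers t3` on node_id: each of those 5 rows is kept; rows whose t2.node_id has no match in t3 get NULL for t3's columns.
Result: 5 row(s).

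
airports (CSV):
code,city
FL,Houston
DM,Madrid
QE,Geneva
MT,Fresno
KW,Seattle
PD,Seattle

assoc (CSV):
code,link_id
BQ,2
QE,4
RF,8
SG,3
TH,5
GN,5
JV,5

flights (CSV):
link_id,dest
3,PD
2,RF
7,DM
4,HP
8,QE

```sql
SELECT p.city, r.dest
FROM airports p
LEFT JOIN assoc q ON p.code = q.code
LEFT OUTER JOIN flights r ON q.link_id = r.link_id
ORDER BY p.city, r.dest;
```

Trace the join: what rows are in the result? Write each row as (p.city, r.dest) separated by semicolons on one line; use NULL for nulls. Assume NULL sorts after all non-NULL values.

Step 1 — p LEFT JOIN q on code → 6 row(s).
Then LEFT JOIN `flights r` on link_id: each of those 6 rows is kept; rows whose q.link_id has no match in r get NULL for r's columns.

(Fresno, NULL); (Geneva, HP); (Houston, NULL); (Madrid, NULL); (Seattle, NULL); (Seattle, NULL)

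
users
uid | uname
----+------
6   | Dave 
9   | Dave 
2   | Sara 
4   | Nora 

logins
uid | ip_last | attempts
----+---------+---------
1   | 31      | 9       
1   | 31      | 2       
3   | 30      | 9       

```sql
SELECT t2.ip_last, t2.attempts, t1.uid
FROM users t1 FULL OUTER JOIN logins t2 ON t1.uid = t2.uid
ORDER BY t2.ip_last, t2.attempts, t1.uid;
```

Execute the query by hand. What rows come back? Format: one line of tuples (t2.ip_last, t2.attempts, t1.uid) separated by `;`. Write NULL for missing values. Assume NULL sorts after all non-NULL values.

(30, 9, NULL); (31, 2, NULL); (31, 9, NULL); (NULL, NULL, 2); (NULL, NULL, 4); (NULL, NULL, 6); (NULL, NULL, 9)

FULL OUTER JOIN keeps every row from both sides; unmatched rows get NULL for the other side's columns.
Matching on t1.uid = t2.uid.
Matched pairs: 0; unmatched t1 rows kept: 4; unmatched t2 rows kept: 3.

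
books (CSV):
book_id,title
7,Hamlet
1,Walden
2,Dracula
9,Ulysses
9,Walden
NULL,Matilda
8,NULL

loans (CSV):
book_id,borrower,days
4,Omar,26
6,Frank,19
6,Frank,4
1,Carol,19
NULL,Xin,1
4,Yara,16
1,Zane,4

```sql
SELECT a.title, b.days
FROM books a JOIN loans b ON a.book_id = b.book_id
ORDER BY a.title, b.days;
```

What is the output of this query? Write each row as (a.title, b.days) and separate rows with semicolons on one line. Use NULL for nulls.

INNER JOIN keeps only pairs where the ON condition holds.
Matching on a.book_id = b.book_id. A NULL in a compared column never satisfies the condition.
Matched pairs: 2.

(Walden, 4); (Walden, 19)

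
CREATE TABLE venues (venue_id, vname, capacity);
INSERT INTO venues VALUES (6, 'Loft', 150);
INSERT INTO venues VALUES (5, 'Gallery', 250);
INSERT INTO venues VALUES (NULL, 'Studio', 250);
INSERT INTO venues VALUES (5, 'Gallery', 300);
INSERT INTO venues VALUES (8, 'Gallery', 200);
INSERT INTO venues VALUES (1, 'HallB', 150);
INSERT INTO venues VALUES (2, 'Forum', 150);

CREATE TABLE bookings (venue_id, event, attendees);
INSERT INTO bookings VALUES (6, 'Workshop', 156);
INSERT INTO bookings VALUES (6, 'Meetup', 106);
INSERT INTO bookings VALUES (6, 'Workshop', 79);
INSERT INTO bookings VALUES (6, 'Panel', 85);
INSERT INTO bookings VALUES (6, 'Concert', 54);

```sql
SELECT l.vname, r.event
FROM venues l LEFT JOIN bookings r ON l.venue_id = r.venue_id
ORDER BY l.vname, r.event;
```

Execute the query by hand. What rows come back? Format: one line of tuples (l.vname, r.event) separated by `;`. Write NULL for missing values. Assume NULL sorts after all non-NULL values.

LEFT JOIN keeps every row from `venues`; unmatched rows get NULL for `bookings`'s columns.
Matching on l.venue_id = r.venue_id. A NULL in a compared column never satisfies the condition.
- venue_id=6: 5 matching r row(s), so 5 row(s) emitted.
- venue_id=5: no r row matches, row kept with r columns NULL.
- venue_id=NULL: no r row matches, row kept with r columns NULL.
- venue_id=5: no r row matches, row kept with r columns NULL.
- venue_id=8: no r row matches, row kept with r columns NULL.
- venue_id=1: no r row matches, row kept with r columns NULL.
- venue_id=2: no r row matches, row kept with r columns NULL.

(Forum, NULL); (Gallery, NULL); (Gallery, NULL); (Gallery, NULL); (HallB, NULL); (Loft, Concert); (Loft, Meetup); (Loft, Panel); (Loft, Workshop); (Loft, Workshop); (Studio, NULL)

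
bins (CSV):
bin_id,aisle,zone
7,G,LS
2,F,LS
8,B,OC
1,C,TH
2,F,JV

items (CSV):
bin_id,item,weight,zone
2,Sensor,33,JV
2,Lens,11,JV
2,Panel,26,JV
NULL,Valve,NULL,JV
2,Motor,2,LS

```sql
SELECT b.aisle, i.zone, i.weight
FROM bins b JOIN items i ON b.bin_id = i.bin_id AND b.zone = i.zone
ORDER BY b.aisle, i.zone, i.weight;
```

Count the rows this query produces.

INNER JOIN keeps only pairs where the ON condition holds.
Matching on b.bin_id = i.bin_id AND b.zone = i.zone. A NULL in a compared column never satisfies the condition.
Matched pairs: 4.
Total: 4 rows.

4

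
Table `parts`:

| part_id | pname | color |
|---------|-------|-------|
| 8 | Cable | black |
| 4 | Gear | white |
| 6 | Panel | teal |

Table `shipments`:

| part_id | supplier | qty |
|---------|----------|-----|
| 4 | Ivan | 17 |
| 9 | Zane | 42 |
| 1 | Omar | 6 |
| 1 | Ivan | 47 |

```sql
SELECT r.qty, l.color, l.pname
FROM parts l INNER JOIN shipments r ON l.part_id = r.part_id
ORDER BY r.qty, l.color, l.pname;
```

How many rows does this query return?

1

INNER JOIN keeps only pairs where the ON condition holds.
Matching on l.part_id = r.part_id.
Matched pairs: 1.
Total: 1 rows.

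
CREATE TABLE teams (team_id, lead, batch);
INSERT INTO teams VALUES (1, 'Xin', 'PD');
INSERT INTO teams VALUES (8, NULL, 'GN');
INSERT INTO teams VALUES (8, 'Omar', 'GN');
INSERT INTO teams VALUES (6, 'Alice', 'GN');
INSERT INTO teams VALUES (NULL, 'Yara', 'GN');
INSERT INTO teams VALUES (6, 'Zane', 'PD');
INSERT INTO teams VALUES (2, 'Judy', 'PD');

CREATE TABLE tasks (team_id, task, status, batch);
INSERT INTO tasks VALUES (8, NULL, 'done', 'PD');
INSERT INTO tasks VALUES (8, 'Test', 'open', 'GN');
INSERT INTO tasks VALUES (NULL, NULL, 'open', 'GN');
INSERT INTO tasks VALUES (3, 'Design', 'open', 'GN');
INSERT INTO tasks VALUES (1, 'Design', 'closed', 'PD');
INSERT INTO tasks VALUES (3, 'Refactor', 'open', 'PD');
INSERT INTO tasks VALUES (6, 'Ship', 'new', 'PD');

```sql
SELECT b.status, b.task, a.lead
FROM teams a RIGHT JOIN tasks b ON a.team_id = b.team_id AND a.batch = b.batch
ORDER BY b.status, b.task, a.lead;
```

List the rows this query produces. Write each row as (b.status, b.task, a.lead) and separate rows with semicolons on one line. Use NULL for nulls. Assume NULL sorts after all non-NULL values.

(closed, Design, Xin); (done, NULL, NULL); (new, Ship, Zane); (open, Design, NULL); (open, Refactor, NULL); (open, Test, Omar); (open, Test, NULL); (open, NULL, NULL)

RIGHT JOIN keeps every row from `tasks`; unmatched rows get NULL for `teams`'s columns.
Matching on a.team_id = b.team_id AND a.batch = b.batch. A NULL in a compared column never satisfies the condition.
- a[0] team_id=1, batch=PD → 1 match(es) in b → 1 row(s).
- a[1] team_id=8, batch=GN → 1 match(es) in b → 1 row(s).
- a[2] team_id=8, batch=GN → 1 match(es) in b → 1 row(s).
- a[3] team_id=6, batch=GN → no match.
- a[4] team_id=NULL, batch=GN → no match.
- a[5] team_id=6, batch=PD → 1 match(es) in b → 1 row(s).
- a[6] team_id=2, batch=PD → no match.
- 4 b row(s) had no a match → kept, a columns NULL.
After projecting and ordering:
b.status | b.task | a.lead
closed | Design | Xin
done | NULL | NULL
new | Ship | Zane
open | Design | NULL
open | Refactor | NULL
open | Test | Omar
open | Test | NULL
open | NULL | NULL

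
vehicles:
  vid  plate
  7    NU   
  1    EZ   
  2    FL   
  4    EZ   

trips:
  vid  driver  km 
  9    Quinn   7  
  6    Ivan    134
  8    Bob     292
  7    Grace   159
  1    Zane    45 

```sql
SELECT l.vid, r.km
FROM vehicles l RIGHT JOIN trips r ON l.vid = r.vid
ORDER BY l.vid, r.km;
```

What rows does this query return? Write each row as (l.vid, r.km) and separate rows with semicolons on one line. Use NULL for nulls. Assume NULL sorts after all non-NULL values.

RIGHT JOIN keeps every row from `trips`; unmatched rows get NULL for `vehicles`'s columns.
Matching on l.vid = r.vid.
- vid=7: 1 matching r row(s), so 1 row(s) emitted.
- vid=1: 1 matching r row(s), so 1 row(s) emitted.
- vid=2: no matching r row.
- vid=4: no matching r row.
- 3 row(s) from r found no l partner → padded with NULL.
After projecting and ordering:
l.vid | r.km
1 | 45
7 | 159
NULL | 7
NULL | 134
NULL | 292

(1, 45); (7, 159); (NULL, 7); (NULL, 134); (NULL, 292)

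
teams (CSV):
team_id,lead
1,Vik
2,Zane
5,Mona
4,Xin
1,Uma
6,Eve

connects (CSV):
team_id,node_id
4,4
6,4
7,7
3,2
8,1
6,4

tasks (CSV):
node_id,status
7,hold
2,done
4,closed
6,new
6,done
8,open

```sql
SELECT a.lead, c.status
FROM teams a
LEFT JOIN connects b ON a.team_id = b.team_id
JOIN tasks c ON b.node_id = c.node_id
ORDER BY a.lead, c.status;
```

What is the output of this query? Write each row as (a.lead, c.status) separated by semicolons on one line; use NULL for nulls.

Evaluate left to right. First `teams a LEFT JOIN connects b` on team_id: 7 row(s).
Then INNER JOIN `tasks c` on node_id: keep only rows whose b.node_id appears in c.

(Eve, closed); (Eve, closed); (Xin, closed)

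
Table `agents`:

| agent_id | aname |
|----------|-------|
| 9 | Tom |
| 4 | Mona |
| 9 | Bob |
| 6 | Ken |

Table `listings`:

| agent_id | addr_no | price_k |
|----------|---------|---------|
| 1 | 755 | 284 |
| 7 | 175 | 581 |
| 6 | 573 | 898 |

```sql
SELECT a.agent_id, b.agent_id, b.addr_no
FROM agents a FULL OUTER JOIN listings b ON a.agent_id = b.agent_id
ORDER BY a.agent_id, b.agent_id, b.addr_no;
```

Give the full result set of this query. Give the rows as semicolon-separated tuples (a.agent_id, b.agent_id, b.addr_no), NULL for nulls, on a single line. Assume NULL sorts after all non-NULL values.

(4, NULL, NULL); (6, 6, 573); (9, NULL, NULL); (9, NULL, NULL); (NULL, 1, 755); (NULL, 7, 175)

FULL OUTER JOIN keeps every row from both sides; unmatched rows get NULL for the other side's columns.
Matching on a.agent_id = b.agent_id.
Matched pairs: 1; unmatched a rows kept: 3; unmatched b rows kept: 2.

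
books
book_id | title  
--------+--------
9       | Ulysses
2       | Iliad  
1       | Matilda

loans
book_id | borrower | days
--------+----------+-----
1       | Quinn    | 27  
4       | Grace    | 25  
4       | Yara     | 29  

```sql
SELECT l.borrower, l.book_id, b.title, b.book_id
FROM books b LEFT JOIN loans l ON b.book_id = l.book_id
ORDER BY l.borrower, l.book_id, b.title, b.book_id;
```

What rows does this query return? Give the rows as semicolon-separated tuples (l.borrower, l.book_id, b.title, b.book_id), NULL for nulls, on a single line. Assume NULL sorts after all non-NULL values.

(Quinn, 1, Matilda, 1); (NULL, NULL, Iliad, 2); (NULL, NULL, Ulysses, 9)

LEFT JOIN keeps every row from `books`; unmatched rows get NULL for `loans`'s columns.
Matching on b.book_id = l.book_id.
- b (book_id=9) has no partner → padded with NULL.
- b (book_id=2) has no partner → padded with NULL.
- b (book_id=1) pairs with 1 row(s) of l.
After projecting and ordering:
l.borrower | l.book_id | b.title | b.book_id
Quinn | 1 | Matilda | 1
NULL | NULL | Iliad | 2
NULL | NULL | Ulysses | 9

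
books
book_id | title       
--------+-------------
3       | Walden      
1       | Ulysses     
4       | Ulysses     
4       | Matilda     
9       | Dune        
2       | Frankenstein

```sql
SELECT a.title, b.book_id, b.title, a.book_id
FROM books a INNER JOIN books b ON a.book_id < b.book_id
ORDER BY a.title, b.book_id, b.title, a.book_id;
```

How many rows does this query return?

14

INNER JOIN keeps only pairs where the ON condition holds.
Matching on a.book_id < b.book_id.
- book_id=3: 3 matching b row(s), so 3 row(s) emitted.
- book_id=1: 5 matching b row(s), so 5 row(s) emitted.
- book_id=4: 1 matching b row(s), so 1 row(s) emitted.
- book_id=4: 1 matching b row(s), so 1 row(s) emitted.
- book_id=9: no matching b row, dropped.
- book_id=2: 4 matching b row(s), so 4 row(s) emitted.
Total: 14 rows.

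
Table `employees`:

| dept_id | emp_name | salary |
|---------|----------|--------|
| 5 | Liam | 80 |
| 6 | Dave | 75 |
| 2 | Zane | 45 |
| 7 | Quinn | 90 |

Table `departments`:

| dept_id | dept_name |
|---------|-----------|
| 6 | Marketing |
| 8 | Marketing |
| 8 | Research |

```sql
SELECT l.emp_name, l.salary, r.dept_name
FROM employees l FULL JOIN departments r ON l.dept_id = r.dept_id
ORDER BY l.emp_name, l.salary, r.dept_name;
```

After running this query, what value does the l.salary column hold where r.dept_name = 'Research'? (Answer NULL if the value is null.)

FULL OUTER JOIN keeps every row from both sides; unmatched rows get NULL for the other side's columns.
Matching on l.dept_id = r.dept_id.
Matched pairs: 1; unmatched l rows kept: 3; unmatched r rows kept: 2.

NULL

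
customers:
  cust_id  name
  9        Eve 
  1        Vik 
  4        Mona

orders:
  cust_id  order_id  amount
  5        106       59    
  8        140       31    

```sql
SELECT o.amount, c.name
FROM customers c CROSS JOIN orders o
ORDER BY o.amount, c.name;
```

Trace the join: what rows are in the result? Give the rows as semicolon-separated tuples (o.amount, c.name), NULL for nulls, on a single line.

CROSS JOIN pairs every row of `customers` with every row of `orders`: 3 × 2 = 6 rows.

(31, Eve); (31, Mona); (31, Vik); (59, Eve); (59, Mona); (59, Vik)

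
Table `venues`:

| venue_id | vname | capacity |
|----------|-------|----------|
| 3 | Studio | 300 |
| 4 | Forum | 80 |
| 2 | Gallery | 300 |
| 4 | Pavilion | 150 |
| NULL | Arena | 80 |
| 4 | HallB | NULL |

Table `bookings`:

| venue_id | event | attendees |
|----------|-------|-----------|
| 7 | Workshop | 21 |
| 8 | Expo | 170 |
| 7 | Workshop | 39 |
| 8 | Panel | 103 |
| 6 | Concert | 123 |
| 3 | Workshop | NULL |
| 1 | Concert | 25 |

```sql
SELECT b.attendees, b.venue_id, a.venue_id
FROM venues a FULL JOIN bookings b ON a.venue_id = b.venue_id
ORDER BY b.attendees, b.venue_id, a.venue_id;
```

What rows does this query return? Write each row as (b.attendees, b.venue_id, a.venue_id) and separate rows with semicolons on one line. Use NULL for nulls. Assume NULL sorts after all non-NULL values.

FULL OUTER JOIN keeps every row from both sides; unmatched rows get NULL for the other side's columns.
Matching on a.venue_id = b.venue_id. A NULL in a compared column never satisfies the condition.
Matched pairs: 1; unmatched a rows kept: 5; unmatched b rows kept: 6.

(21, 7, NULL); (25, 1, NULL); (39, 7, NULL); (103, 8, NULL); (123, 6, NULL); (170, 8, NULL); (NULL, 3, 3); (NULL, NULL, 2); (NULL, NULL, 4); (NULL, NULL, 4); (NULL, NULL, 4); (NULL, NULL, NULL)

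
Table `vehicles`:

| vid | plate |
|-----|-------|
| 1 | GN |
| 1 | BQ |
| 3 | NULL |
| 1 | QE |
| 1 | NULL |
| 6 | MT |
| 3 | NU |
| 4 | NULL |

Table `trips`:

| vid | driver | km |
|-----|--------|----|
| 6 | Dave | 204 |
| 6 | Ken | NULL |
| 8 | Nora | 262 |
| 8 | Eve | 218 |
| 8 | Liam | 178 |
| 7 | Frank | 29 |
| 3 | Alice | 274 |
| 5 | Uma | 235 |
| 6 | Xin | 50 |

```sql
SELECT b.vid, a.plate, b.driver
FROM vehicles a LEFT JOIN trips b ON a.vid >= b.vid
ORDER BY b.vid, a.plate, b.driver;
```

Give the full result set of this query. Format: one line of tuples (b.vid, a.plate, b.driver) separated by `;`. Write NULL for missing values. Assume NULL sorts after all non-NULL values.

(3, MT, Alice); (3, NU, Alice); (3, NULL, Alice); (3, NULL, Alice); (5, MT, Uma); (6, MT, Dave); (6, MT, Ken); (6, MT, Xin); (NULL, BQ, NULL); (NULL, GN, NULL); (NULL, QE, NULL); (NULL, NULL, NULL)

LEFT JOIN keeps every row from `vehicles`; unmatched rows get NULL for `trips`'s columns.
Matching on a.vid >= b.vid.
Matched pairs: 8; unmatched a rows kept: 4.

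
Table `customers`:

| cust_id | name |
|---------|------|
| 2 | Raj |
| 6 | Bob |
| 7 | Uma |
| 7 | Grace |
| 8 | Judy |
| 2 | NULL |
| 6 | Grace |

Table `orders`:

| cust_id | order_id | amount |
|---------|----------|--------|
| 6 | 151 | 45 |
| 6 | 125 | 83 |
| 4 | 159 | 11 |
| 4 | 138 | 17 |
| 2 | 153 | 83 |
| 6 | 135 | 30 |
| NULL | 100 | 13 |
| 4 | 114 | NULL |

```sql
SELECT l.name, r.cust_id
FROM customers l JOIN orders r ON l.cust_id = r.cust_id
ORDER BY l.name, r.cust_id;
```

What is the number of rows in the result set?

INNER JOIN keeps only pairs where the ON condition holds.
Matching on l.cust_id = r.cust_id. A NULL in a compared column never satisfies the condition.
- l (cust_id=2) pairs with 1 row(s) of r.
- l (cust_id=6) pairs with 3 row(s) of r.
- l (cust_id=7) has no partner → excluded.
- l (cust_id=7) has no partner → excluded.
- l (cust_id=8) has no partner → excluded.
- l (cust_id=2) pairs with 1 row(s) of r.
- l (cust_id=6) pairs with 3 row(s) of r.
Total: 8 rows.

8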